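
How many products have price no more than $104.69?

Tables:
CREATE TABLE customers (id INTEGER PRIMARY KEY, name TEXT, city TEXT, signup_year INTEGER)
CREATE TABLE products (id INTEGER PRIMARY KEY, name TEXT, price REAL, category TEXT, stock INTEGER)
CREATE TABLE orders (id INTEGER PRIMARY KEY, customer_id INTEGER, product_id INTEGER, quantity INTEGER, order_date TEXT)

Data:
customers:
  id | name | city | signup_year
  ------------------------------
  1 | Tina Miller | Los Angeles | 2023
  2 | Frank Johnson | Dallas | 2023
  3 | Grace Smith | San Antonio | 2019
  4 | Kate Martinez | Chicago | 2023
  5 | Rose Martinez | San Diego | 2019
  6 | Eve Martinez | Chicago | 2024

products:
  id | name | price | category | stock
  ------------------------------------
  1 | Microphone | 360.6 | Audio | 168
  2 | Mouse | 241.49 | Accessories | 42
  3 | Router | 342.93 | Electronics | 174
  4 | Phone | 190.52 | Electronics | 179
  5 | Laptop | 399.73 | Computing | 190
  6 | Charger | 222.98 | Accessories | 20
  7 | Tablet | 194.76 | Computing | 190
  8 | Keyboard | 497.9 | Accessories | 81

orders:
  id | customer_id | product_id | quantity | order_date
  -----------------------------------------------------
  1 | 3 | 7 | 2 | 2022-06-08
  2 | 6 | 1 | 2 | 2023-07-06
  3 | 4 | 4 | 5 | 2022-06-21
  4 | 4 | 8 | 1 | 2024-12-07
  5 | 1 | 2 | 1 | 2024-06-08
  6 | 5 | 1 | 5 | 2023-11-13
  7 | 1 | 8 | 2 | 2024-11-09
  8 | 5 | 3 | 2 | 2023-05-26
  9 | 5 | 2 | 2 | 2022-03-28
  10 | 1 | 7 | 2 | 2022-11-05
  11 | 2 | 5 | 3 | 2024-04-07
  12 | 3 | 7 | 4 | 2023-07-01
SELECT COUNT(*) FROM products WHERE price <= 104.69

Execution result:
0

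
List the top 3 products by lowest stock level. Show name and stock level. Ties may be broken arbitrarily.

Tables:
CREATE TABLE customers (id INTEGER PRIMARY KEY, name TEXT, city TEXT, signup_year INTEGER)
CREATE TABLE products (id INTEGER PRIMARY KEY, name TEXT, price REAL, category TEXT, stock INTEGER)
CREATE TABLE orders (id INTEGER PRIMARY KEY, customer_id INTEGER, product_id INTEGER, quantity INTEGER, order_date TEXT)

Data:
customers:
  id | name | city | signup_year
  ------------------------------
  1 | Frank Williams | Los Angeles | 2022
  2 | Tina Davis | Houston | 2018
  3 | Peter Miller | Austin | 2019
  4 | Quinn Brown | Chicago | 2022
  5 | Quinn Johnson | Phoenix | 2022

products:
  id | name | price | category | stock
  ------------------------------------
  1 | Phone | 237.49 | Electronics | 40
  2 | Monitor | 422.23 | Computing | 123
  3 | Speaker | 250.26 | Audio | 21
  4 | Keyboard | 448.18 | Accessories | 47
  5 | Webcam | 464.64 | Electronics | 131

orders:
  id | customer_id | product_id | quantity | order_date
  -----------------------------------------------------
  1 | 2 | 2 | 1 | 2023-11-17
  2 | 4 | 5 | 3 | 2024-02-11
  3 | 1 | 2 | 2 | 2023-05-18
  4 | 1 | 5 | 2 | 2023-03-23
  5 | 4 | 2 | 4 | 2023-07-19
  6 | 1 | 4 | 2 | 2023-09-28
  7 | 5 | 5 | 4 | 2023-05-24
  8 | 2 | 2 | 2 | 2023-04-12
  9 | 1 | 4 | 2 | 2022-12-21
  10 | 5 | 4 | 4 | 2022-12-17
SELECT name, stock FROM products ORDER BY stock ASC LIMIT 3

Execution result:
name | stock
Speaker | 21
Phone | 40
Keyboard | 47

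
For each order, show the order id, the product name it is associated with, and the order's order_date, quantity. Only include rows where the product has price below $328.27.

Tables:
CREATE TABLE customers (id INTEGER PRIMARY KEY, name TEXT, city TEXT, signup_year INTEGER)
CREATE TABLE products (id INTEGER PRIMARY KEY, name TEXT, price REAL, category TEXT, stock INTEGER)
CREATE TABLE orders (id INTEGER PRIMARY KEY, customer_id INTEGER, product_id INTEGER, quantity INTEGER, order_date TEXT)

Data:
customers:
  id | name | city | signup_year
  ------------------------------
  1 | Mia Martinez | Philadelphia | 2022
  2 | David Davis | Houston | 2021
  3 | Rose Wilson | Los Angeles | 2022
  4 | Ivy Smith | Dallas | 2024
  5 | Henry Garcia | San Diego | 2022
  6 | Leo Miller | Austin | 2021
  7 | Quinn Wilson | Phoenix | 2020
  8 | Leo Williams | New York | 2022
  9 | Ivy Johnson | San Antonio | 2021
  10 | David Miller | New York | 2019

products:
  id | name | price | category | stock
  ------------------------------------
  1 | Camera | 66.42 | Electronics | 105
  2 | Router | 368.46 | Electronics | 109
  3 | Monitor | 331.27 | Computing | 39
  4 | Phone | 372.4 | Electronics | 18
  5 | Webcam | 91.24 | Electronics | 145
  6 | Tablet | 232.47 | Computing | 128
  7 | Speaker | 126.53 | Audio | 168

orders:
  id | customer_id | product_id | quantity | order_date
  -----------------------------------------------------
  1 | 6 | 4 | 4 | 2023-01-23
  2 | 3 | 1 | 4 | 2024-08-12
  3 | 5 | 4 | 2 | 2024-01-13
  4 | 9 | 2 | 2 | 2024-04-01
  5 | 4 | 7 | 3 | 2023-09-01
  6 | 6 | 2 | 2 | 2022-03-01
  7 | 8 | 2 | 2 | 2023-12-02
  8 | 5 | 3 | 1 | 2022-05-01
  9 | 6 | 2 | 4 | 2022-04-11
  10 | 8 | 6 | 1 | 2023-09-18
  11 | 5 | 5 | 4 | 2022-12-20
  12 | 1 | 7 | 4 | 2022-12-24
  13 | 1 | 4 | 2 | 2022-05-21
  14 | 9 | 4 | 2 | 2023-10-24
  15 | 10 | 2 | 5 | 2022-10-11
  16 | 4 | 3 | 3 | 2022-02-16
SELECT c.id, p.name AS product, c.order_date, c.quantity FROM orders c JOIN products p ON c.product_id = p.id WHERE p.price < 328.27

Execution result:
id | product | order_date | quantity
2 | Camera | 2024-08-12 | 4
5 | Speaker | 2023-09-01 | 3
10 | Tablet | 2023-09-18 | 1
11 | Webcam | 2022-12-20 | 4
12 | Speaker | 2022-12-24 | 4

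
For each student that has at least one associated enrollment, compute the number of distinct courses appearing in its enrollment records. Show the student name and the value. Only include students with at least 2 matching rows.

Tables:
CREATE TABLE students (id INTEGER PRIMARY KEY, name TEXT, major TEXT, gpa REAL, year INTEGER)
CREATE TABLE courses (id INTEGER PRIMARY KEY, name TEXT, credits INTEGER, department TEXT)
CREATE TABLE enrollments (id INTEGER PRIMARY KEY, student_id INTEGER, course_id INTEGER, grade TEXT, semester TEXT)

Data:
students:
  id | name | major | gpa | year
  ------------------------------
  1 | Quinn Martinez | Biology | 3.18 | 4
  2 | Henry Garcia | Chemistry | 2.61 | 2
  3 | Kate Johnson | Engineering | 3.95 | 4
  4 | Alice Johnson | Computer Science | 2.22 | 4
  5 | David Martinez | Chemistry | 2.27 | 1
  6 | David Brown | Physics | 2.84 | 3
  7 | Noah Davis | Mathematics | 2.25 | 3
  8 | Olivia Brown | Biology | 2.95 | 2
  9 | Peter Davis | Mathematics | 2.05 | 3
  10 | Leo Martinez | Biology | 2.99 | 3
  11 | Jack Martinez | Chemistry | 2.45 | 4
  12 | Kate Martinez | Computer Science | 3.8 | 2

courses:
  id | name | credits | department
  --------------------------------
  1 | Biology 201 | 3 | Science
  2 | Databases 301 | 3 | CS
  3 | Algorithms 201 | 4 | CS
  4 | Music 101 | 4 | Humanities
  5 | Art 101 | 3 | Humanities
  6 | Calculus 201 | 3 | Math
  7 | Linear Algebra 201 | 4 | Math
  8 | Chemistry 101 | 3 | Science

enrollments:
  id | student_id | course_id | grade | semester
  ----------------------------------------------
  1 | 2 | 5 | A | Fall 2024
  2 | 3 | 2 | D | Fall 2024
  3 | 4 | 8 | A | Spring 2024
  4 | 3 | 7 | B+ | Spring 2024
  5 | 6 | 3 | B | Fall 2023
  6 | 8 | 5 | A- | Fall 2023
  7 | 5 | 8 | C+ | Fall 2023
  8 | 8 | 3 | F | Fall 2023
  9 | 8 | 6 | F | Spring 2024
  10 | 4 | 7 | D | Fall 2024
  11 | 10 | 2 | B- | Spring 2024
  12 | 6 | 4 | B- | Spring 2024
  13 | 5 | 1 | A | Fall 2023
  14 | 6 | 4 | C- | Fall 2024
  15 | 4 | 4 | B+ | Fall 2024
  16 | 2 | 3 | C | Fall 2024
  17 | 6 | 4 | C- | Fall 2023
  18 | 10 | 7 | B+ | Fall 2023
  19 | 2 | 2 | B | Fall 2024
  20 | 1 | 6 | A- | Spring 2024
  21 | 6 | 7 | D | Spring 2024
SELECT p.name, COUNT(DISTINCT c.course_id) AS distinct_course_count FROM enrollments c JOIN students p ON c.student_id = p.id GROUP BY p.id, p.name HAVING COUNT(*) >= 2

Execution result:
name | distinct_course_count
Henry Garcia | 3
Kate Johnson | 2
Alice Johnson | 3
David Martinez | 2
David Brown | 3
Olivia Brown | 3
Leo Martinez | 2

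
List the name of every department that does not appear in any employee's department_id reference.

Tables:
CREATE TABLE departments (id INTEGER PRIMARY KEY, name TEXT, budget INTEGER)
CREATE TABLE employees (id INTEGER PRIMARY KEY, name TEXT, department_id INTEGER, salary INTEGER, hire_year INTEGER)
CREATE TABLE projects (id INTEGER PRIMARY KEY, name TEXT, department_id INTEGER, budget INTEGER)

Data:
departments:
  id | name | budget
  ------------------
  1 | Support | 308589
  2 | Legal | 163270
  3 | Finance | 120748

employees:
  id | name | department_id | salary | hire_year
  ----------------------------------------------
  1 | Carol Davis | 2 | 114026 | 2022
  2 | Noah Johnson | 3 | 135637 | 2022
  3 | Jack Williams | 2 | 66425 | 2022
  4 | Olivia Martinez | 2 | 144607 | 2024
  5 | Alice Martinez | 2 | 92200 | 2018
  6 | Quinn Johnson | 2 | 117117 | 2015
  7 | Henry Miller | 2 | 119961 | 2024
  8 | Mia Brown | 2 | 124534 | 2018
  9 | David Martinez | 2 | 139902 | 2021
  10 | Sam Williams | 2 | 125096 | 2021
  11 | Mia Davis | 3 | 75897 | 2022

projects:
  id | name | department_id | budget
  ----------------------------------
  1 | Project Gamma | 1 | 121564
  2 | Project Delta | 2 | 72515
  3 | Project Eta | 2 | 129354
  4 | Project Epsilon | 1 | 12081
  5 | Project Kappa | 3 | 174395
SELECT p.name FROM departments p LEFT JOIN employees c ON c.department_id = p.id WHERE c.id IS NULL

Execution result:
Support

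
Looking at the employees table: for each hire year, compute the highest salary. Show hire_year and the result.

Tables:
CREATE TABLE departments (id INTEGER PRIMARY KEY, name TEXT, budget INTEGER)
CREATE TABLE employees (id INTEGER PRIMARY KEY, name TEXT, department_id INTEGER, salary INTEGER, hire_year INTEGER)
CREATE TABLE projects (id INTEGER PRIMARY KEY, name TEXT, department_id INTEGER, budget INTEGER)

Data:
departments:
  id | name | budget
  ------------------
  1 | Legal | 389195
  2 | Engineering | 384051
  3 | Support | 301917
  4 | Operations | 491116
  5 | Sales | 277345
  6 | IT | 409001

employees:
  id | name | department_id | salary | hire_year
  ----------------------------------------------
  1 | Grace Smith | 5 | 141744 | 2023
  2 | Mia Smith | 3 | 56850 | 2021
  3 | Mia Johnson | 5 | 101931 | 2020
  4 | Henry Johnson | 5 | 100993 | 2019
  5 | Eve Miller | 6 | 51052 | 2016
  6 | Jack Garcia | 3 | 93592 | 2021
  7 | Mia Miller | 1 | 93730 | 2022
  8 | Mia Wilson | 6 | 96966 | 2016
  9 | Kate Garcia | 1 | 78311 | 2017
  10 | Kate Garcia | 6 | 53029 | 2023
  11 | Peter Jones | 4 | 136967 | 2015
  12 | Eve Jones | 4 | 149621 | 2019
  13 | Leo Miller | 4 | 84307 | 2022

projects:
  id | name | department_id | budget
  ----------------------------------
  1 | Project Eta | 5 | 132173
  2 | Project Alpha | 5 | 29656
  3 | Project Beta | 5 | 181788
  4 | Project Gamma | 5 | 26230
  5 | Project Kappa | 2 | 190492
SELECT hire_year, MAX(salary) AS max_salary FROM employees GROUP BY hire_year

Execution result:
hire_year | max_salary
2015 | 136967
2016 | 96966
2017 | 78311
2019 | 149621
2020 | 101931
2021 | 93592
2022 | 93730
2023 | 141744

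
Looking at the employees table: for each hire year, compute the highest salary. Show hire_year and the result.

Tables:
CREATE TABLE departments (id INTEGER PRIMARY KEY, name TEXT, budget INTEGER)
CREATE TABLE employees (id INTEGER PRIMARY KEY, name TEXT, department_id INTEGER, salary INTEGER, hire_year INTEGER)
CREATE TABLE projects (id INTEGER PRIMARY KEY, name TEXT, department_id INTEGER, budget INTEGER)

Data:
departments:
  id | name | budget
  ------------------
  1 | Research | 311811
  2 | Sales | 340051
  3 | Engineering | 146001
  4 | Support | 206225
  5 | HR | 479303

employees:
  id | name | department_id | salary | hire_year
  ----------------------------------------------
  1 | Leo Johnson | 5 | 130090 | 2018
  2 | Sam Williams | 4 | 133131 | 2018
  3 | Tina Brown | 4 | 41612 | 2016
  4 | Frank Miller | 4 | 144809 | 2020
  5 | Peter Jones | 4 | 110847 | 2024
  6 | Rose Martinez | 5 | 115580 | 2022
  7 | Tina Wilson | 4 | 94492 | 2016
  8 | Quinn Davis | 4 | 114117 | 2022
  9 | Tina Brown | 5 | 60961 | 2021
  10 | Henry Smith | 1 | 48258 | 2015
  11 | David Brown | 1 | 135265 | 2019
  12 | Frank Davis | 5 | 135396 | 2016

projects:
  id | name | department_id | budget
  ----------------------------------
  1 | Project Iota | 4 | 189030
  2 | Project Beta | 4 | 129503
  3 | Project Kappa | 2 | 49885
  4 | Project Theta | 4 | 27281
SELECT hire_year, MAX(salary) AS max_salary FROM employees GROUP BY hire_year

Execution result:
hire_year | max_salary
2015 | 48258
2016 | 135396
2018 | 133131
2019 | 135265
2020 | 144809
2021 | 60961
2022 | 115580
2024 | 110847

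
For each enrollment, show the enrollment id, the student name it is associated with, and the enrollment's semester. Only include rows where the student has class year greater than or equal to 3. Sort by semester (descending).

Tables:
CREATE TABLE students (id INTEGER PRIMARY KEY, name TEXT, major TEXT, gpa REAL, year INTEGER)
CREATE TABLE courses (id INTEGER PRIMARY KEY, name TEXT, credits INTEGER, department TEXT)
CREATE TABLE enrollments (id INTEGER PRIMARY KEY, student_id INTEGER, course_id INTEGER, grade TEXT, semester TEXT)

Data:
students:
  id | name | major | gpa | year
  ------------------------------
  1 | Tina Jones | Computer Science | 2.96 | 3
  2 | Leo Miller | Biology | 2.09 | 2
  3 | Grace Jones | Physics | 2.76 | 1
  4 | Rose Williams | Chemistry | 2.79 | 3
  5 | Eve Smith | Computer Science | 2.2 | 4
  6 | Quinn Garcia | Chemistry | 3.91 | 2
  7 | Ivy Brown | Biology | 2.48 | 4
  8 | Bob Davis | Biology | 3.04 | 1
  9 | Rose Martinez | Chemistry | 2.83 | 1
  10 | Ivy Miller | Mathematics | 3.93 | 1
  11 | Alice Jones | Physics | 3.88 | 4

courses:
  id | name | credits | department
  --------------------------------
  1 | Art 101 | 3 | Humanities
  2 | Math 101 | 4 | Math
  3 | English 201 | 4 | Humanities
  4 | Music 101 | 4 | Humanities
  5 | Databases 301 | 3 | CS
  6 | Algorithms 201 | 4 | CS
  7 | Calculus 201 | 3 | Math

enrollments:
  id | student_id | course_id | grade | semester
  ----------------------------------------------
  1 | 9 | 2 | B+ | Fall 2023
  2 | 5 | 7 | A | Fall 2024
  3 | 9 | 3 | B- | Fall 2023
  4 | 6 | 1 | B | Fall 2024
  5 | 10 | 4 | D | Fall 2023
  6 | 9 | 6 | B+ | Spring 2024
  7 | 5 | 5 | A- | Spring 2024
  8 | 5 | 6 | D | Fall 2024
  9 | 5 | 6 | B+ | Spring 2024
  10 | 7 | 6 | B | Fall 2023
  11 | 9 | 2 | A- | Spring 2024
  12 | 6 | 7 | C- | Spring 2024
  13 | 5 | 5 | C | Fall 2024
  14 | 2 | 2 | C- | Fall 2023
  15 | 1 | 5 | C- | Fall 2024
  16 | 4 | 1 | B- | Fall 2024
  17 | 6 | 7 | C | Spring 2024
SELECT c.id, p.name AS student, c.semester FROM enrollments c JOIN students p ON c.student_id = p.id WHERE p.year >= 3 ORDER BY c.semester DESC

Execution result:
id | student | semester
7 | Eve Smith | Spring 2024
9 | Eve Smith | Spring 2024
2 | Eve Smith | Fall 2024
8 | Eve Smith | Fall 2024
13 | Eve Smith | Fall 2024
15 | Tina Jones | Fall 2024
16 | Rose Williams | Fall 2024
10 | Ivy Brown | Fall 2023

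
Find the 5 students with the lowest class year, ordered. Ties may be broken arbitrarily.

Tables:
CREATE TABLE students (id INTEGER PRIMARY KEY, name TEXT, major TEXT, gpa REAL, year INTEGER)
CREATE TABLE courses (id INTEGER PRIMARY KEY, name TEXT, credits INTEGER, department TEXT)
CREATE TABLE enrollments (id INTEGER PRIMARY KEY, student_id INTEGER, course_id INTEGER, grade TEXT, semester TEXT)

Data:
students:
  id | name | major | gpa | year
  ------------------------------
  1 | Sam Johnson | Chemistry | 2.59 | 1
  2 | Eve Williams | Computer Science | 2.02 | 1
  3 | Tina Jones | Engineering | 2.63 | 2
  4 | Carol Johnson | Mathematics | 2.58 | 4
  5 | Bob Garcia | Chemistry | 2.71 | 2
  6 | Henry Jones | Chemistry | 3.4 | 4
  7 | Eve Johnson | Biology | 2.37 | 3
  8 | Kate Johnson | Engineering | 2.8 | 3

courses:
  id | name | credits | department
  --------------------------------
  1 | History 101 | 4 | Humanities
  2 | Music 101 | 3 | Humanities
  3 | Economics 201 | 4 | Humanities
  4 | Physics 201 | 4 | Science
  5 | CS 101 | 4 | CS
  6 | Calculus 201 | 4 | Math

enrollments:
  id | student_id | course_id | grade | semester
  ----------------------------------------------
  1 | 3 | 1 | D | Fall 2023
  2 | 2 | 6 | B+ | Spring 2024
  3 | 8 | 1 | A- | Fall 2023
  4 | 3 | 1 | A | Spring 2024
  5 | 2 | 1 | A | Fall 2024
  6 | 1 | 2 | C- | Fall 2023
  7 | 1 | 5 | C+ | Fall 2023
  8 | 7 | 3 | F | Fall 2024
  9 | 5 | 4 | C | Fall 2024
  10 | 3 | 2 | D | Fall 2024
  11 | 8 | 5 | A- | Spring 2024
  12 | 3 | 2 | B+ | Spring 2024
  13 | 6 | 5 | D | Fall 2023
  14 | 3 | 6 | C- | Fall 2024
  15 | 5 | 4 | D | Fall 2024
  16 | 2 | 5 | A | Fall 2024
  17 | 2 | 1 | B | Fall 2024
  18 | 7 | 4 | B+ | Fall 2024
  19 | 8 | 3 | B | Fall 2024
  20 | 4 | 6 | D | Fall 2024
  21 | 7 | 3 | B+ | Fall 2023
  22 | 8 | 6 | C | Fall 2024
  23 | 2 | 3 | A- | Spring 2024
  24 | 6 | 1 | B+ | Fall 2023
SELECT name, year FROM students ORDER BY year ASC LIMIT 5

Execution result:
name | year
Sam Johnson | 1
Eve Williams | 1
Tina Jones | 2
Bob Garcia | 2
Eve Johnson | 3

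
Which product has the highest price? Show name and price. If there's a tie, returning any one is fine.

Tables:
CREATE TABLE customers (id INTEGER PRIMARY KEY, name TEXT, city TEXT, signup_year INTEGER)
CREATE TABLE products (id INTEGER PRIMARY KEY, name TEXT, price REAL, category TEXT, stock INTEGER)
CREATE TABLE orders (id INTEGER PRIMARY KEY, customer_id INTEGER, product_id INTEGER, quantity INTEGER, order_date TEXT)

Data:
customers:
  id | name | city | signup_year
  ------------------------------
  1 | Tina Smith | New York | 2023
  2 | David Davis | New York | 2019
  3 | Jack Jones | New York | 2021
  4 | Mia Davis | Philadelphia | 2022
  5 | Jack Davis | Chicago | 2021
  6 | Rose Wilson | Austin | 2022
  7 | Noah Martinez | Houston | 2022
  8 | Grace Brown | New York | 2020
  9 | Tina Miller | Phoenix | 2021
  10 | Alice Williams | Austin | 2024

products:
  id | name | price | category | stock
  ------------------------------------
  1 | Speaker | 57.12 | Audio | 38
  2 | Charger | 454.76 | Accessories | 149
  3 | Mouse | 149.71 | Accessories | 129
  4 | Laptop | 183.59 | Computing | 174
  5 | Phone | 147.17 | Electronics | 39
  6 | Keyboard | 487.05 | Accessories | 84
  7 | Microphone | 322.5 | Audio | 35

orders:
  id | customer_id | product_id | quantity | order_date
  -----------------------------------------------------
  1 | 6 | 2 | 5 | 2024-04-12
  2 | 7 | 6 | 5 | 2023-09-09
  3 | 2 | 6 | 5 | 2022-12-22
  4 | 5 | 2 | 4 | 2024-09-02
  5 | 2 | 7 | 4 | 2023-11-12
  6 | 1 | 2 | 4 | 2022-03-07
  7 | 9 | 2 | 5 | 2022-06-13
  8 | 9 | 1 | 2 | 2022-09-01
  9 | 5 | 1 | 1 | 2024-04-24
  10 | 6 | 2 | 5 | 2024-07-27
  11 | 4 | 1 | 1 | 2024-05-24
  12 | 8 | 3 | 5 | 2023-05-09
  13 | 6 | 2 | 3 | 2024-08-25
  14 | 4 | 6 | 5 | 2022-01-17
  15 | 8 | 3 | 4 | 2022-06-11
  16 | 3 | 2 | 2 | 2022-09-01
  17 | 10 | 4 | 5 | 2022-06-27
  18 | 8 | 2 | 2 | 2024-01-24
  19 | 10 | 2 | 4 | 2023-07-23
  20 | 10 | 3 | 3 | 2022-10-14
SELECT name, price FROM products ORDER BY price DESC LIMIT 1

Execution result:
name | price
Keyboard | 487.05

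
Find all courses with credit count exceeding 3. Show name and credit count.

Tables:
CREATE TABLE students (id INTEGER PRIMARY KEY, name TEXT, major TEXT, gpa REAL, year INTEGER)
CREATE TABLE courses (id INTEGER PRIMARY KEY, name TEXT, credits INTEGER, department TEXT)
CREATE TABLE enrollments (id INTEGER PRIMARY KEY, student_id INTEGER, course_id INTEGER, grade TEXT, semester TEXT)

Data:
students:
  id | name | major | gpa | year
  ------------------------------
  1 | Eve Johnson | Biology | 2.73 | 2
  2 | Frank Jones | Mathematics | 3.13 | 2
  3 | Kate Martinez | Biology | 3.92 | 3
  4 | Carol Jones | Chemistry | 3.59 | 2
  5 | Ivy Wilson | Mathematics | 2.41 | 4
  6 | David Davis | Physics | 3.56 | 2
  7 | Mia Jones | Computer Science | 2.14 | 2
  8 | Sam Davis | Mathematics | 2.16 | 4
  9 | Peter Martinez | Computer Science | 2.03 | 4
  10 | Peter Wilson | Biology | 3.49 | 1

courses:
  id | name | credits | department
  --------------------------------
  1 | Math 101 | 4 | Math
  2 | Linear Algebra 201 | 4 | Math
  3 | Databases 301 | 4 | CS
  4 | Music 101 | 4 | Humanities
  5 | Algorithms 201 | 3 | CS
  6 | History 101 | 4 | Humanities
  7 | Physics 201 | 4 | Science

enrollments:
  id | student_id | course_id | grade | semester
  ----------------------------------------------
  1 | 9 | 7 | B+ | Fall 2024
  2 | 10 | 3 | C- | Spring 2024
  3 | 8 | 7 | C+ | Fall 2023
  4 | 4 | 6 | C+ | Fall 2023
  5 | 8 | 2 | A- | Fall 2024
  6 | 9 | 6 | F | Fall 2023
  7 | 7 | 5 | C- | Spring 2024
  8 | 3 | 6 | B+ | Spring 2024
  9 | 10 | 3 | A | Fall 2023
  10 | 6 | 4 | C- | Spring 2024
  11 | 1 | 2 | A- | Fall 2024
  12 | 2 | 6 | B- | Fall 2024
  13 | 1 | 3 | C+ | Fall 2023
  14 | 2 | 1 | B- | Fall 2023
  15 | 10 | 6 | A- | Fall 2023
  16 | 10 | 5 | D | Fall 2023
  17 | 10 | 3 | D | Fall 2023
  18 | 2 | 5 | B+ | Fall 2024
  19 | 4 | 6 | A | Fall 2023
SELECT name, credits FROM courses WHERE credits > 3

Execution result:
name | credits
Math 101 | 4
Linear Algebra 201 | 4
Databases 301 | 4
Music 101 | 4
History 101 | 4
Physics 201 | 4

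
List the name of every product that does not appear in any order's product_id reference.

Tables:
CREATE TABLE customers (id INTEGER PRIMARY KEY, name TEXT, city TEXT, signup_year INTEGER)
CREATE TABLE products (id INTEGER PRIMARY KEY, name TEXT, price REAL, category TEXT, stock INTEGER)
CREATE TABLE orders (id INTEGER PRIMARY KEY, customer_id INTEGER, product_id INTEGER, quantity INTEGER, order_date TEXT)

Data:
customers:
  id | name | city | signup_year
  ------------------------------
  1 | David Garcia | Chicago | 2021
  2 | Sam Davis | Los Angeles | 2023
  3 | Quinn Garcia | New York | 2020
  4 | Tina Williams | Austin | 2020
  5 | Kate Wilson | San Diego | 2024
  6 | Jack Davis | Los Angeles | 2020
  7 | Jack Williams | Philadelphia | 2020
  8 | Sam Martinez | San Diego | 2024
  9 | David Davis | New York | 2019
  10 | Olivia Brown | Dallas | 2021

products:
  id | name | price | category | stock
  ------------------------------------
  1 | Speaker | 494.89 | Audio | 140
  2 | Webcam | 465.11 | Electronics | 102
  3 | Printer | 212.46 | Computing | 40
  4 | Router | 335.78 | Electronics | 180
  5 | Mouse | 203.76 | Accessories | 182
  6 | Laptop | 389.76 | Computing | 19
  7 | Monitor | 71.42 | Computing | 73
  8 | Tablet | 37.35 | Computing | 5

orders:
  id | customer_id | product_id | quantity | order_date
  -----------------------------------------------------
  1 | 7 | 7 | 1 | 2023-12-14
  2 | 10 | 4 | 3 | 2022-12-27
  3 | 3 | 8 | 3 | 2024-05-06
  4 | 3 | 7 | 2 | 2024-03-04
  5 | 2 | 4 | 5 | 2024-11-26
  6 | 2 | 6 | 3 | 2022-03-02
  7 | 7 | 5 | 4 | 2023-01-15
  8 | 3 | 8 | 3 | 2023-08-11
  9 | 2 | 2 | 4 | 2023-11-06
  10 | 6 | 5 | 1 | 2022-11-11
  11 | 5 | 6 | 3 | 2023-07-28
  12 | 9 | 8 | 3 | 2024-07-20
SELECT p.name FROM products p LEFT JOIN orders c ON c.product_id = p.id WHERE c.id IS NULL

Execution result:
name
Speaker
Printer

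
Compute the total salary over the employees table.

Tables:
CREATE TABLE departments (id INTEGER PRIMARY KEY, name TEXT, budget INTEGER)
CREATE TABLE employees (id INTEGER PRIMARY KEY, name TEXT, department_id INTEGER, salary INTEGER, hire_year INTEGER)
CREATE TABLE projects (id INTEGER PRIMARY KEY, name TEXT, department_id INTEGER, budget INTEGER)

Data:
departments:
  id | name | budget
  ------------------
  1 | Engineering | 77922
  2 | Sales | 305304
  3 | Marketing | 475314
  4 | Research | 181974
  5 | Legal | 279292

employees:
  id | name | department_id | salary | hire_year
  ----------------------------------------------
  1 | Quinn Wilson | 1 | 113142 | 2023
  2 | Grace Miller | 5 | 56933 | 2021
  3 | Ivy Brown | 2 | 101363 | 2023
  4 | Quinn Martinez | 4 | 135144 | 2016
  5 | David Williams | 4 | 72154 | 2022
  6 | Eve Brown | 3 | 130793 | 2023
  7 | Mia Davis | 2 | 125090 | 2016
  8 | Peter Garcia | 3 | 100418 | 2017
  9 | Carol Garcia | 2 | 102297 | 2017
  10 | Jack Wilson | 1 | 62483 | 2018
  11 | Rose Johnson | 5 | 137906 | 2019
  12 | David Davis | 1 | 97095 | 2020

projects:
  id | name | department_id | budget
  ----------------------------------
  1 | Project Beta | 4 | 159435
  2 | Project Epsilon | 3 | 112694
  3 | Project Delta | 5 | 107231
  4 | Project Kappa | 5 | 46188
SELECT SUM(salary) FROM employees

Execution result:
1234818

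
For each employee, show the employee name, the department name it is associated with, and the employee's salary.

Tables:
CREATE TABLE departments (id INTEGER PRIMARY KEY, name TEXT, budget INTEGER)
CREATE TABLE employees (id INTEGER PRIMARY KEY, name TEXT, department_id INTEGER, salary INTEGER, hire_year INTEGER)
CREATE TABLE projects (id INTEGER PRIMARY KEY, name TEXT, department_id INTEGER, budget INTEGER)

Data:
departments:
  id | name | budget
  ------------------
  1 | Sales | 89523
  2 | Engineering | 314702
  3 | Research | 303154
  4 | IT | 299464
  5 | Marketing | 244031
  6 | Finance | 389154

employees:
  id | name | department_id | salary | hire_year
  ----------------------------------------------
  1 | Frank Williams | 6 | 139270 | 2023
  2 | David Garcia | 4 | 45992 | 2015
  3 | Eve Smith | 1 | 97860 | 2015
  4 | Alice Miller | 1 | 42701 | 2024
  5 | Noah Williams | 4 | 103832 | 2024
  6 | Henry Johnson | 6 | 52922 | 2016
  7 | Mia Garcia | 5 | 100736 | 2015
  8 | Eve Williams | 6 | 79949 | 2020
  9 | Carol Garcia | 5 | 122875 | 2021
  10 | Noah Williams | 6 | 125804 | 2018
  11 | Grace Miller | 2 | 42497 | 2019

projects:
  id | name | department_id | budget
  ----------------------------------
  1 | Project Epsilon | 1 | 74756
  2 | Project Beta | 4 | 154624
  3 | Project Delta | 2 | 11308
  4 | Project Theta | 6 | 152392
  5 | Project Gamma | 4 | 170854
SELECT c.name, p.name AS department, c.salary FROM employees c JOIN departments p ON c.department_id = p.id

Execution result:
name | department | salary
Frank Williams | Finance | 139270
David Garcia | IT | 45992
Eve Smith | Sales | 97860
Alice Miller | Sales | 42701
Noah Williams | IT | 103832
Henry Johnson | Finance | 52922
Mia Garcia | Marketing | 100736
Eve Williams | Finance | 79949
Carol Garcia | Marketing | 122875
Noah Williams | Finance | 125804
Grace Miller | Engineering | 42497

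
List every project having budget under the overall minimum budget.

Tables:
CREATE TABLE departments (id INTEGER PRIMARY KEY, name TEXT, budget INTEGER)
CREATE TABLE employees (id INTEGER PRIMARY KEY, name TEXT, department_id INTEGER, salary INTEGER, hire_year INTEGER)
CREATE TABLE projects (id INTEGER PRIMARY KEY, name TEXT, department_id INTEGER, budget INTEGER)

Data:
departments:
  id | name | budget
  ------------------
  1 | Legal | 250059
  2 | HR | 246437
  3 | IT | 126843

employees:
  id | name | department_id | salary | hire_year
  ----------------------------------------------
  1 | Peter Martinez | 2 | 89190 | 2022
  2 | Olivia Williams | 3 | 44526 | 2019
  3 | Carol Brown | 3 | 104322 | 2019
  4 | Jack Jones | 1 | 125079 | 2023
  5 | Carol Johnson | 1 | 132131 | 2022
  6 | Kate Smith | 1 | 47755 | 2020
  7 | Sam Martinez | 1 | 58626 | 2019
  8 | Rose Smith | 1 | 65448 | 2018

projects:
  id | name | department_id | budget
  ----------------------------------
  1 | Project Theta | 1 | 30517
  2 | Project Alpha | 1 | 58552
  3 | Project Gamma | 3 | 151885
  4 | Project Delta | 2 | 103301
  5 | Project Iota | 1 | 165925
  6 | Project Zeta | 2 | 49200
SELECT name, budget FROM projects WHERE budget < (SELECT MIN(budget) FROM projects)

Execution result:
(no rows)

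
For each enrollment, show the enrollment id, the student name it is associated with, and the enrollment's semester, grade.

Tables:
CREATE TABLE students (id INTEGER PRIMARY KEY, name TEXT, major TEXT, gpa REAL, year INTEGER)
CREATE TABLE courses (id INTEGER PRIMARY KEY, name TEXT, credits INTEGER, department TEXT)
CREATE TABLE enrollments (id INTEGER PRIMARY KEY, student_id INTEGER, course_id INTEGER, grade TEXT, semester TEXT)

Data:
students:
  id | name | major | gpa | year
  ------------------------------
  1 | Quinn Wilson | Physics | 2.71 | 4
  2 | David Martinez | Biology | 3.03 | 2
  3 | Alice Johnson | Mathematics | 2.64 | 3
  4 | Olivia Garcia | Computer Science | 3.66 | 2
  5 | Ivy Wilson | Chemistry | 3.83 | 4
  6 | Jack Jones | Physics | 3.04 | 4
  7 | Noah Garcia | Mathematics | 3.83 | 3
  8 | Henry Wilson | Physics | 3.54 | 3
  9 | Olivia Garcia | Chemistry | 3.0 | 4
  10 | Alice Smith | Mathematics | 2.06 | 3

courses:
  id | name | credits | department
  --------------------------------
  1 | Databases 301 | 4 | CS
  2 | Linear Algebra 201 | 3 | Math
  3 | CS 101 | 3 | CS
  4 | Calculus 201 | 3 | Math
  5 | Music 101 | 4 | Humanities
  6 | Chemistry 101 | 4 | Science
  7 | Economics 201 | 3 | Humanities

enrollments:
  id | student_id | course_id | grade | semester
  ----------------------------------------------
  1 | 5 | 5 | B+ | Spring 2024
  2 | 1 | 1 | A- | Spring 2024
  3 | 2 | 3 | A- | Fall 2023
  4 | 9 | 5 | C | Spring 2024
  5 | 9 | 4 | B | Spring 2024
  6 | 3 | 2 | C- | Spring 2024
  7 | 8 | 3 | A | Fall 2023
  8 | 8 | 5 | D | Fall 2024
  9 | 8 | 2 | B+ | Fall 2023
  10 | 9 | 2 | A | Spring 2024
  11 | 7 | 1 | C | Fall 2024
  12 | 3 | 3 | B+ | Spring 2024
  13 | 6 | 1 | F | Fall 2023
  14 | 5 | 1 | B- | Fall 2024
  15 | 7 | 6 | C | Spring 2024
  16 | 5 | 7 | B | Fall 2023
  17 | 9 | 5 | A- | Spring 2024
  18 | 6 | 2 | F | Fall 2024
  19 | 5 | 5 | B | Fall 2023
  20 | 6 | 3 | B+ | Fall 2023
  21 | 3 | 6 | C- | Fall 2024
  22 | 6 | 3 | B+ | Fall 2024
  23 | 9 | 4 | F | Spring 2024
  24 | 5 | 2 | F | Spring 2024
SELECT c.id, p.name AS student, c.semester, c.grade FROM enrollments c JOIN students p ON c.student_id = p.id

Execution result:
id | student | semester | grade
1 | Ivy Wilson | Spring 2024 | B+
2 | Quinn Wilson | Spring 2024 | A-
3 | David Martinez | Fall 2023 | A-
4 | Olivia Garcia | Spring 2024 | C
5 | Olivia Garcia | Spring 2024 | B
6 | Alice Johnson | Spring 2024 | C-
7 | Henry Wilson | Fall 2023 | A
8 | Henry Wilson | Fall 2024 | D
9 | Henry Wilson | Fall 2023 | B+
10 | Olivia Garcia | Spring 2024 | A
11 | Noah Garcia | Fall 2024 | C
12 | Alice Johnson | Spring 2024 | B+
13 | Jack Jones | Fall 2023 | F
14 | Ivy Wilson | Fall 2024 | B-
15 | Noah Garcia | Spring 2024 | C
16 | Ivy Wilson | Fall 2023 | B
17 | Olivia Garcia | Spring 2024 | A-
18 | Jack Jones | Fall 2024 | F
19 | Ivy Wilson | Fall 2023 | B
20 | Jack Jones | Fall 2023 | B+
21 | Alice Johnson | Fall 2024 | C-
22 | Jack Jones | Fall 2024 | B+
23 | Olivia Garcia | Spring 2024 | F
24 | Ivy Wilson | Spring 2024 | F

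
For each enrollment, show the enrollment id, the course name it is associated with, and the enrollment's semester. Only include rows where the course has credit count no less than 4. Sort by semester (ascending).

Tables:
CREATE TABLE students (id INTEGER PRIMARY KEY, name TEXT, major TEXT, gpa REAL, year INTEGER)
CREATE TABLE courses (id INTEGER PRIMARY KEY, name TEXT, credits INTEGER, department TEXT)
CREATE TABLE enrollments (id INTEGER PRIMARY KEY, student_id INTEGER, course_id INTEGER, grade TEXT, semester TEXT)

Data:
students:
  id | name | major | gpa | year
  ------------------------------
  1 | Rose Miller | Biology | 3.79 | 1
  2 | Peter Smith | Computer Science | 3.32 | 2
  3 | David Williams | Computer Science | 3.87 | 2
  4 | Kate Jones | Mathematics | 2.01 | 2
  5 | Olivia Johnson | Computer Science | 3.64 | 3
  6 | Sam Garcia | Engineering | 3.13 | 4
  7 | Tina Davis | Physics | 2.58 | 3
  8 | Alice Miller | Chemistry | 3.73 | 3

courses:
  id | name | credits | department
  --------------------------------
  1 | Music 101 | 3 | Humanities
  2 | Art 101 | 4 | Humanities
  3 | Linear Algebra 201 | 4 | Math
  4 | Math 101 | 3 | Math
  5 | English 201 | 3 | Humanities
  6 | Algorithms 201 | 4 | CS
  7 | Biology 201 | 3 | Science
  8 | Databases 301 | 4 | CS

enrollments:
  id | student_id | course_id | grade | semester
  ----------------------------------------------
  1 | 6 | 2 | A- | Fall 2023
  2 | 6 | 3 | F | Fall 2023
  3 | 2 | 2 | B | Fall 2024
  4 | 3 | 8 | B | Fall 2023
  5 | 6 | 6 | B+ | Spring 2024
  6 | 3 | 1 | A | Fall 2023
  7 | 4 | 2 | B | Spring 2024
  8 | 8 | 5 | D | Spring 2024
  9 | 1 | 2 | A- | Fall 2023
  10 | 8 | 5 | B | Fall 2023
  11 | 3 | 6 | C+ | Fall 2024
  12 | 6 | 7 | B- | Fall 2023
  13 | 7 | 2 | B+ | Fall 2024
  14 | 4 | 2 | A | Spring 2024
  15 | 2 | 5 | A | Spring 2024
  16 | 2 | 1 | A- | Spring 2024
SELECT c.id, p.name AS course, c.semester FROM enrollments c JOIN courses p ON c.course_id = p.id WHERE p.credits >= 4 ORDER BY c.semester ASC

Execution result:
id | course | semester
1 | Art 101 | Fall 2023
2 | Linear Algebra 201 | Fall 2023
4 | Databases 301 | Fall 2023
9 | Art 101 | Fall 2023
3 | Art 101 | Fall 2024
11 | Algorithms 201 | Fall 2024
13 | Art 101 | Fall 2024
5 | Algorithms 201 | Spring 2024
7 | Art 101 | Spring 2024
14 | Art 101 | Spring 2024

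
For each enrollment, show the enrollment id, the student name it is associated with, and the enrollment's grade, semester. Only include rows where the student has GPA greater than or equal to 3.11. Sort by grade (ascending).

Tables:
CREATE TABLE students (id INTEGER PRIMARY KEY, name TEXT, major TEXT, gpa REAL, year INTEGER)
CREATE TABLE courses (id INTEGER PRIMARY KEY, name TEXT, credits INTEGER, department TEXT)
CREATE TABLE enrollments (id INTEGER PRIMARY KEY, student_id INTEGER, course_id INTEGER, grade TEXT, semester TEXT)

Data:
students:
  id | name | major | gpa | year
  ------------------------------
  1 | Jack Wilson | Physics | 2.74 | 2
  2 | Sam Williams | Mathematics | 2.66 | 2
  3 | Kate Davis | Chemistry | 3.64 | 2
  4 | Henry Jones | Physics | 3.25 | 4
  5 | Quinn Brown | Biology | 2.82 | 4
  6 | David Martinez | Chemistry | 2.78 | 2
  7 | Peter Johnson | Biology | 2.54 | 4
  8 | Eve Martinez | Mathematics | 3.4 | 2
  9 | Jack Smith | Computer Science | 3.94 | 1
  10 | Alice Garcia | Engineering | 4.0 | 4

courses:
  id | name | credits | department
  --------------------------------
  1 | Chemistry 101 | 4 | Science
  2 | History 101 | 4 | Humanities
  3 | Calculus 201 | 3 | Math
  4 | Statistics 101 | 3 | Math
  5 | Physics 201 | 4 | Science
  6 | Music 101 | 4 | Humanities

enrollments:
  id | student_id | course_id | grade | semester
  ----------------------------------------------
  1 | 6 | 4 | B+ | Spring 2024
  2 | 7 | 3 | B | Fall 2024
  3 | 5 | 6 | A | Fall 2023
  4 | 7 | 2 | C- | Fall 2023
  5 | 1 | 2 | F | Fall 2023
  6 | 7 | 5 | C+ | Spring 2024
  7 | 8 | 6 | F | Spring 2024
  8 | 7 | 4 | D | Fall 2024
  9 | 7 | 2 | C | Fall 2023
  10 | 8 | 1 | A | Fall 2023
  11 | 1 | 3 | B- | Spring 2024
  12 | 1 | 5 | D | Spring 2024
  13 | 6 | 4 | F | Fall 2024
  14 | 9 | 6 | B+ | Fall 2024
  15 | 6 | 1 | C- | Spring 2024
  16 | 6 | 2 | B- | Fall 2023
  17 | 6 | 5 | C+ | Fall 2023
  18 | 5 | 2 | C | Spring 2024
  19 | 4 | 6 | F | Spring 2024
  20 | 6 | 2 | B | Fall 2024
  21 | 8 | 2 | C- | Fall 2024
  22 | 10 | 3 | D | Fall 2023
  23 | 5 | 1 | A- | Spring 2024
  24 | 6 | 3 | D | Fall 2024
SELECT c.id, p.name AS student, c.grade, c.semester FROM enrollments c JOIN students p ON c.student_id = p.id WHERE p.gpa >= 3.11 ORDER BY c.grade ASC

Execution result:
id | student | grade | semester
10 | Eve Martinez | A | Fall 2023
14 | Jack Smith | B+ | Fall 2024
21 | Eve Martinez | C- | Fall 2024
22 | Alice Garcia | D | Fall 2023
7 | Eve Martinez | F | Spring 2024
19 | Henry Jones | F | Spring 2024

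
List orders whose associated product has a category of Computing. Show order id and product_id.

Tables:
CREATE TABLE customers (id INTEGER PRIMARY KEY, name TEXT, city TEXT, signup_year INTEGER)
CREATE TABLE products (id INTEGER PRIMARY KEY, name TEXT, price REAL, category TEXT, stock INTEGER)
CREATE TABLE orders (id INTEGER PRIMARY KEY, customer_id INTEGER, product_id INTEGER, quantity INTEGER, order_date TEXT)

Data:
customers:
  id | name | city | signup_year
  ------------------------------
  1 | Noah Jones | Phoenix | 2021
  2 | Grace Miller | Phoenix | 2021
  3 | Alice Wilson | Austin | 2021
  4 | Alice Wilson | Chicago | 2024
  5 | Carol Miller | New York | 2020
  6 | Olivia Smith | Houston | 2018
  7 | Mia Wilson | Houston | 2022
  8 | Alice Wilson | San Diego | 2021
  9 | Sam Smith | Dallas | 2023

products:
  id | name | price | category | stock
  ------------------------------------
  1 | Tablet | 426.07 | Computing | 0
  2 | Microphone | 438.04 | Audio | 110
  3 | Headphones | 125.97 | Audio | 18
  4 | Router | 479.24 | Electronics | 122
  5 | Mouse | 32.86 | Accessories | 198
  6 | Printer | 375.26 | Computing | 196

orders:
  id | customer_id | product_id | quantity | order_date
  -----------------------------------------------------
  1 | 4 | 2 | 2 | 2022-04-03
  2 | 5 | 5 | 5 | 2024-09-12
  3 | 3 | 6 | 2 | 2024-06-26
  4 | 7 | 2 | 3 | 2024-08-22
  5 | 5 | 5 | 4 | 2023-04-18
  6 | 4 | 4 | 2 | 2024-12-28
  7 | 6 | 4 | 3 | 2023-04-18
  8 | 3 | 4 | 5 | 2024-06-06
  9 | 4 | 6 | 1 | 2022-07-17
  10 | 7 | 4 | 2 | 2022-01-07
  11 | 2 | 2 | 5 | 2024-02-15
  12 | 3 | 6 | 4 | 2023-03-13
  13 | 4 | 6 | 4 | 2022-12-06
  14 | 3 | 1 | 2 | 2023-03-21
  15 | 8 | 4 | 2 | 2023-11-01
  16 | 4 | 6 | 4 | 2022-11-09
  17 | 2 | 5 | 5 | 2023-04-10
SELECT id, product_id FROM orders WHERE product_id IN (SELECT id FROM products WHERE category = 'Computing')

Execution result:
id | product_id
3 | 6
9 | 6
12 | 6
13 | 6
14 | 1
16 | 6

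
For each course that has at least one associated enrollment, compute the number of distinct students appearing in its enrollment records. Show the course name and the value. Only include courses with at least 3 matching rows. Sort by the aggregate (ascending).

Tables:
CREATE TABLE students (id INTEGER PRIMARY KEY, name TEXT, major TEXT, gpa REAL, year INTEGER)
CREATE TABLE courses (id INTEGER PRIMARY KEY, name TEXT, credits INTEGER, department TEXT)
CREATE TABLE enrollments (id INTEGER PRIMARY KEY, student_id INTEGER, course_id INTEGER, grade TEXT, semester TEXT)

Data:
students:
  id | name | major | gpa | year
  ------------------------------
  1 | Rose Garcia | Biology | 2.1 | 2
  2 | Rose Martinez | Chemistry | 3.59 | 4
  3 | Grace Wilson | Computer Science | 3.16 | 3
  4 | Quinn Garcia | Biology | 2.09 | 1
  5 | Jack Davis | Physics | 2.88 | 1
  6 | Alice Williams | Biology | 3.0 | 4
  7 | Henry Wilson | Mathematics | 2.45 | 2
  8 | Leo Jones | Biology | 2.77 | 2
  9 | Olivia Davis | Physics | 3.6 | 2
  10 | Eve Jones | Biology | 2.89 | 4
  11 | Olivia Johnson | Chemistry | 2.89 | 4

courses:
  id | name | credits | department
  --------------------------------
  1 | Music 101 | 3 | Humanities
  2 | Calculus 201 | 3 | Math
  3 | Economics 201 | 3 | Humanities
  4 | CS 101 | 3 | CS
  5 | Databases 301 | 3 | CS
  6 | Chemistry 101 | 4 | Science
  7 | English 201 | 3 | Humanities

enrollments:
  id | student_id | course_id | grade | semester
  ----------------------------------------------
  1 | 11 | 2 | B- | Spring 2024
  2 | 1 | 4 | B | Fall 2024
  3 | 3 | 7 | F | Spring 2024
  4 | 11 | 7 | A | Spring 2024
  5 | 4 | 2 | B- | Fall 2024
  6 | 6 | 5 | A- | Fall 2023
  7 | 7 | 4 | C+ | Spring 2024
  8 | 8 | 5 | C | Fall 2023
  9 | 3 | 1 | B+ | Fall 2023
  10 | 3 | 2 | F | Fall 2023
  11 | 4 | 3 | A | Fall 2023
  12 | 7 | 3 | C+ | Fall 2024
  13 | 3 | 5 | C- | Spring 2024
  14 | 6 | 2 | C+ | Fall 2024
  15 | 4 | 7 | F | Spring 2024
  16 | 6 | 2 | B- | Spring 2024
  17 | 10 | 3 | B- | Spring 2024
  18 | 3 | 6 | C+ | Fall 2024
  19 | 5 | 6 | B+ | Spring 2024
SELECT p.name, COUNT(DISTINCT c.student_id) AS distinct_student_count FROM enrollments c JOIN courses p ON c.course_id = p.id GROUP BY p.id, p.name HAVING COUNT(*) >= 3 ORDER BY distinct_student_count ASC

Execution result:
name | distinct_student_count
Economics 201 | 3
Databases 301 | 3
English 201 | 3
Calculus 201 | 4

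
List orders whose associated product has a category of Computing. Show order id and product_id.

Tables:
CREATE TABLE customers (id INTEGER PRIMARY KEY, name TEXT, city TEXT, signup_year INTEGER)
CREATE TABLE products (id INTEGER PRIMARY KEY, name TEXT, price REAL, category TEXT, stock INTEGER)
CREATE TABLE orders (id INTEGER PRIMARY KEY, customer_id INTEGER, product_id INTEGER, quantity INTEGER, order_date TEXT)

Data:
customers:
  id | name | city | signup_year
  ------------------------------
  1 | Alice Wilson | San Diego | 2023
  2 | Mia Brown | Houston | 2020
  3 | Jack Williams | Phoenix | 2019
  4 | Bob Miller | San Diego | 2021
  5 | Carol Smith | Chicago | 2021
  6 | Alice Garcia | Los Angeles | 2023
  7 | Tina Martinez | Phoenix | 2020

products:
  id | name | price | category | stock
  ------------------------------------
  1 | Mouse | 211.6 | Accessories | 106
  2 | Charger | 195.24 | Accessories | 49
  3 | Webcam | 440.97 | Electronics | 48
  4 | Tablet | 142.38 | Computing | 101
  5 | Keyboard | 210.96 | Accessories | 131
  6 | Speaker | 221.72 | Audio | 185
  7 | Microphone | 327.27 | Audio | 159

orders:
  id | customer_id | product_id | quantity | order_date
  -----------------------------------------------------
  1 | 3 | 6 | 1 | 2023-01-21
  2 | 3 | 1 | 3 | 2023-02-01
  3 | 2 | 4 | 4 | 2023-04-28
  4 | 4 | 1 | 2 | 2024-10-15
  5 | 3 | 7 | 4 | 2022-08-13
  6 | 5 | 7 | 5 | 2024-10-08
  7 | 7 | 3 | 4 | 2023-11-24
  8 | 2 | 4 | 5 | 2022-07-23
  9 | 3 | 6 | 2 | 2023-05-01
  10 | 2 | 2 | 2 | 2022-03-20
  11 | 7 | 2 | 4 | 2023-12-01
SELECT id, product_id FROM orders WHERE product_id IN (SELECT id FROM products WHERE category = 'Computing')

Execution result:
id | product_id
3 | 4
8 | 4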